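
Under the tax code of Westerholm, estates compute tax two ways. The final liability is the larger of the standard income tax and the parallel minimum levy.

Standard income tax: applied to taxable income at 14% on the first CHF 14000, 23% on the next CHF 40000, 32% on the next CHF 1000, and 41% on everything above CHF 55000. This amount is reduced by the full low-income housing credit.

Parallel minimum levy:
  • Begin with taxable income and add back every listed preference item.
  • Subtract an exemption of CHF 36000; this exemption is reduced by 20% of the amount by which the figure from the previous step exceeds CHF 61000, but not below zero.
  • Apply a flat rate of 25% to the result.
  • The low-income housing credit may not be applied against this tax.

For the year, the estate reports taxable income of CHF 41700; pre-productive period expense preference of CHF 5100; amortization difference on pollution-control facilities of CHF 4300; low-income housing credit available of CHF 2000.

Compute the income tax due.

Parallel minimum levy:
  Adjusted income: CHF 41700 + CHF 5100 + CHF 4300 = CHF 51100
  Exemption: CHF 51100 ≤ CHF 61000, so full CHF 36000 applies
  Base: CHF 51100 − CHF 36000 = CHF 15100
  CHF 15100 × 25% = CHF 3775

Standard income tax:
  CHF 14000 × 14% = CHF 1960
  CHF 27700 × 23% = CHF 6371
  → CHF 8331
  Less low-income housing credit CHF 2000 → CHF 6331

CHF 6331 > CHF 3775, so the standard income tax governs.

CHF 6331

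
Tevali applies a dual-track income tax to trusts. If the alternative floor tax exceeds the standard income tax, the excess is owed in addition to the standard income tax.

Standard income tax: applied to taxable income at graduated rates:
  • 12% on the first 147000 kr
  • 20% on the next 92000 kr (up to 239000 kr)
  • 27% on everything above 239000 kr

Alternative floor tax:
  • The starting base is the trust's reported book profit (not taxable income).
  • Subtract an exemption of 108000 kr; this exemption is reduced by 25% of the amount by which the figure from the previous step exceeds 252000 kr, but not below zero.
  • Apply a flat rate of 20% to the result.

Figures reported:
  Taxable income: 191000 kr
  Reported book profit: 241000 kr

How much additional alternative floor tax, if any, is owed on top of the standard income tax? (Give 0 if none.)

Alternative floor tax:
  Base (reported book profit): 241000 kr
  Exemption: 241000 kr ≤ 252000 kr, so full 108000 kr applies
  Base: 241000 kr − 108000 kr = 133000 kr
  133000 kr × 20% = 26600 kr

Standard income tax:
  147000 kr × 12% = 17640 kr
  44000 kr × 20% = 8800 kr
  → 26440 kr

Excess of alternative floor tax over standard income tax: 26600 kr − 26440 kr = 160 kr.

160 kr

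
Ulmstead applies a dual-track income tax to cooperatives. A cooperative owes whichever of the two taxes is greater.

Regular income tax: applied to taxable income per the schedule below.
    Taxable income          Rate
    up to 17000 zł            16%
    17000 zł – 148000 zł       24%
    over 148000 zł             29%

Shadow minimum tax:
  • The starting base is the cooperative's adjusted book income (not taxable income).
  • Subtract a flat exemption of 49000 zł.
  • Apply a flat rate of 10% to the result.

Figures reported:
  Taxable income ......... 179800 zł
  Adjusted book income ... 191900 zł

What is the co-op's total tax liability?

Regular income tax:
  17000 zł × 16% = 2720 zł
  131000 zł × 24% = 31440 zł
  31800 zł × 29% = 9222 zł
  → 43382 zł

Shadow minimum tax:
  Base (adjusted book income): 191900 zł
  Less exemption 49000 zł → base 142900 zł
  142900 zł × 10% = 14290 zł

43382 zł > 14290 zł, so the regular income tax governs.

43382 zł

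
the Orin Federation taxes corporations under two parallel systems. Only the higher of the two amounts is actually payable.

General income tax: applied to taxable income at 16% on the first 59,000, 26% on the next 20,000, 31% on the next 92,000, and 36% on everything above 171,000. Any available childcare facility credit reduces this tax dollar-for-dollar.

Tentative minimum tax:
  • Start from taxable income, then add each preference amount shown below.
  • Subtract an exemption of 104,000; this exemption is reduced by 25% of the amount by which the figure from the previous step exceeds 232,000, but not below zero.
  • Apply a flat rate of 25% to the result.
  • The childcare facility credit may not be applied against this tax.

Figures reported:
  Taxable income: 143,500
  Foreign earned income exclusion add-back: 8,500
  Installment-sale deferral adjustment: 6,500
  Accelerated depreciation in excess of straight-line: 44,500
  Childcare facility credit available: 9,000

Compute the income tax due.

25,635

Tentative minimum tax:
  Adjusted income: 143,500 + 8,500 + 6,500 + 44,500 = 203,000
  Exemption: 203,000 ≤ 232,000, so full 104,000 applies
  Base: 203,000 − 104,000 = 99,000
  99,000 × 25% = 24,750

General income tax:
  59,000 × 16% = 9,440
  20,000 × 26% = 5,200
  64,500 × 31% = 19,995
  → 34,635
  Less childcare facility credit 9,000 → 25,635

25,635 > 24,750, so the general income tax governs.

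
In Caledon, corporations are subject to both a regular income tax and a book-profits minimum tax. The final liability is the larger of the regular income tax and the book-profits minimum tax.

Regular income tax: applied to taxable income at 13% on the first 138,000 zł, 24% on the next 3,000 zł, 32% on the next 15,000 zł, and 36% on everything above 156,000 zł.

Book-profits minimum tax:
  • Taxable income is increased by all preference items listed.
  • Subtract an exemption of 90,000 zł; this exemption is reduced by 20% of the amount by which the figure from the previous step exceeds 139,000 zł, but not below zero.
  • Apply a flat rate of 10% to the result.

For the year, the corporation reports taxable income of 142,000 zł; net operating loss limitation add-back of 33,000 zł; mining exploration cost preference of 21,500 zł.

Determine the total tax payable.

Book-profits minimum tax:
  Adjusted income: 142,000 zł + 33,000 zł + 21,500 zł = 196,500 zł
  Exemption: 90,000 zł − 20% × (196,500 zł − 139,000 zł) = 90,000 zł − 11,500 zł = 78,500 zł
  Base: 196,500 zł − 78,500 zł = 118,000 zł
  118,000 zł × 10% = 11,800 zł

Regular income tax:
  138,000 zł × 13% = 17,940 zł
  3,000 zł × 24% = 720 zł
  1,000 zł × 32% = 320 zł
  → 18,980 zł

18,980 zł > 11,800 zł, so the regular income tax governs.

18,980 zł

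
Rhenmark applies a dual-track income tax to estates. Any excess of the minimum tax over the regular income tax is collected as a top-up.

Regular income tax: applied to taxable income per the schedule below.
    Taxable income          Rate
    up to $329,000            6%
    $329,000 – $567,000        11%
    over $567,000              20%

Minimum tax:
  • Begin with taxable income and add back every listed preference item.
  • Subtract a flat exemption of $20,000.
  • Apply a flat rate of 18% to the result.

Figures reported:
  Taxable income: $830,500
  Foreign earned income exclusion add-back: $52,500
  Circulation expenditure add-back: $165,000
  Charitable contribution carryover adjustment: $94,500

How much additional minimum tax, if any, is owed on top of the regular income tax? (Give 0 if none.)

Minimum tax:
  Adjusted income: $830,500 + $52,500 + $165,000 + $94,500 = $1,142,500
  Less exemption $20,000 → base $1,122,500
  $1,122,500 × 18% = $202,050

Regular income tax:
  $329,000 × 6% = $19,740
  $238,000 × 11% = $26,180
  $263,500 × 20% = $52,700
  → $98,620

Excess of minimum tax over regular income tax: $202,050 − $98,620 = $103,430.

$103,430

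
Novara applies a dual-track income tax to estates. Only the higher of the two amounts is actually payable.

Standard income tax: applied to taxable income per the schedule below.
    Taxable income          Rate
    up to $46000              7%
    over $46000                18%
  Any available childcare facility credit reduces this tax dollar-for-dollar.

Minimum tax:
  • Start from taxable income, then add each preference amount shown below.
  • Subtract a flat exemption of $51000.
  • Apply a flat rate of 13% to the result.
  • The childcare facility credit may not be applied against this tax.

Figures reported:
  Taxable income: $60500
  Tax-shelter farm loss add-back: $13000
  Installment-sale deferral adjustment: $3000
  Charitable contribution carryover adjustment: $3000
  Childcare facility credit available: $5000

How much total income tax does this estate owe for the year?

$3705

Minimum tax:
  Adjusted income: $60500 + $13000 + $3000 + $3000 = $79500
  Less exemption $51000 → base $28500
  $28500 × 13% = $3705

Standard income tax:
  $46000 × 7% = $3220
  $14500 × 18% = $2610
  → $5830
  Less childcare facility credit $5000 → $830

$3705 > $830, so the minimum tax is the binding amount.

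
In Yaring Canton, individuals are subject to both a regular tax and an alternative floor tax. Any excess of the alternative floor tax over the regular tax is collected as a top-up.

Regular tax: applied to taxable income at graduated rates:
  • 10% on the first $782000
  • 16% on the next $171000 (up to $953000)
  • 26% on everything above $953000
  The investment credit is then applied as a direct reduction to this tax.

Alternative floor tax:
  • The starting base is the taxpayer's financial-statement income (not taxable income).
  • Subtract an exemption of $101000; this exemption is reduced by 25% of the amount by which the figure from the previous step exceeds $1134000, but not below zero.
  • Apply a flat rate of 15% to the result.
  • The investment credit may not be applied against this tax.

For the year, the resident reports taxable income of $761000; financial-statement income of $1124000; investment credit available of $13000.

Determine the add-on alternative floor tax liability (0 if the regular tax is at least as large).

$90350

Alternative floor tax:
  Base (financial-statement income): $1124000
  Exemption: $1124000 ≤ $1134000, so full $101000 applies
  Base: $1124000 − $101000 = $1023000
  $1023000 × 15% = $153450

Regular tax:
  $761000 × 10% = $76100
  Less investment credit $13000 → $63100

Excess of alternative floor tax over regular tax: $153450 − $63100 = $90350.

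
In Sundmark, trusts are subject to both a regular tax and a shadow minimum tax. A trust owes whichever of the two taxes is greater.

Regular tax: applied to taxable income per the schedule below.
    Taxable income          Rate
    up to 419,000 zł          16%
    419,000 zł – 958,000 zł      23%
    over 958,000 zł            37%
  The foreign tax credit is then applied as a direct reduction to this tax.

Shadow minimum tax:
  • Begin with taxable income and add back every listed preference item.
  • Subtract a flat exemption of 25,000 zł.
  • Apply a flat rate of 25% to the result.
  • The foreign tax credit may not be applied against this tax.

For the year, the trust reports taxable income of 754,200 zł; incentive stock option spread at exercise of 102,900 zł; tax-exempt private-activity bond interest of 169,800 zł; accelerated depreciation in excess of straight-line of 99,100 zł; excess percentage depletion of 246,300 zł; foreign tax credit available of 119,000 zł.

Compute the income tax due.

336,825 zł

Shadow minimum tax:
  Adjusted income: 754,200 zł + 102,900 zł + 169,800 zł + 99,100 zł + 246,300 zł = 1,372,300 zł
  Less exemption 25,000 zł → base 1,347,300 zł
  1,347,300 zł × 25% = 336,825 zł

Regular tax:
  419,000 zł × 16% = 67,040 zł
  335,200 zł × 23% = 77,096 zł
  → 144,136 zł
  Less foreign tax credit 119,000 zł → 25,136 zł

336,825 zł > 25,136 zł, so the shadow minimum tax is the binding amount.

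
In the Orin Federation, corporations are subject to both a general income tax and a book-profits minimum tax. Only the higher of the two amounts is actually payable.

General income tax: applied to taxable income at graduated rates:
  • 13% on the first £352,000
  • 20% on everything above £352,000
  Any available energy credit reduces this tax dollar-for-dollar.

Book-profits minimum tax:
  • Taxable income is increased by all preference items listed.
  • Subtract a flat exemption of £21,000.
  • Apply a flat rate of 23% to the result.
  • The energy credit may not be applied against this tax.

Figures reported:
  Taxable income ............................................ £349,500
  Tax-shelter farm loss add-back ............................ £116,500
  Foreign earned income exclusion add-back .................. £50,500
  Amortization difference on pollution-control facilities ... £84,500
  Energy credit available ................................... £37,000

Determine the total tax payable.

£133,400

General income tax:
  £349,500 × 13% = £45,435
  Less energy credit £37,000 → £8,435

Book-profits minimum tax:
  Adjusted income: £349,500 + £116,500 + £50,500 + £84,500 = £601,000
  Less exemption £21,000 → base £580,000
  £580,000 × 23% = £133,400

£133,400 > £8,435, so the book-profits minimum tax is the binding amount.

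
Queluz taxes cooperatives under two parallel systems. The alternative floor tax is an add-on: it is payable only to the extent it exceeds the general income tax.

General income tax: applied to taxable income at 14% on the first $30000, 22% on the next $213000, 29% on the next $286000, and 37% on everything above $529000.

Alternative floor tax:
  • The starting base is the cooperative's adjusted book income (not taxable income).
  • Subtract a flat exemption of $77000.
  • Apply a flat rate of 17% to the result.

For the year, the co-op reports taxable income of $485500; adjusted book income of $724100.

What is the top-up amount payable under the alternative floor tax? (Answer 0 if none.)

General income tax:
  $30000 × 14% = $4200
  $213000 × 22% = $46860
  $242500 × 29% = $70325
  → $121385

Alternative floor tax:
  Base (adjusted book income): $724100
  Less exemption $77000 → base $647100
  $647100 × 17% = $110007

$110007 ≤ $121385, so no add-on is due.

$0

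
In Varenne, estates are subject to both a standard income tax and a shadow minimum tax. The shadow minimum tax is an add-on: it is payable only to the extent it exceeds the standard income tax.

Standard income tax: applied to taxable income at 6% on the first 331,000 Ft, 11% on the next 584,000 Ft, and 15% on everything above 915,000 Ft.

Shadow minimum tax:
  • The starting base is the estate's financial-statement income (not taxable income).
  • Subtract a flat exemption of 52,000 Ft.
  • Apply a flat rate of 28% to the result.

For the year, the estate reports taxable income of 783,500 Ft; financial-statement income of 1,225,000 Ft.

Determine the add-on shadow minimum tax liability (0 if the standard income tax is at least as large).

258,805 Ft

Standard income tax:
  331,000 Ft × 6% = 19,860 Ft
  452,500 Ft × 11% = 49,775 Ft
  → 69,635 Ft

Shadow minimum tax:
  Base (financial-statement income): 1,225,000 Ft
  Less exemption 52,000 Ft → base 1,173,000 Ft
  1,173,000 Ft × 28% = 328,440 Ft

Excess of shadow minimum tax over standard income tax: 328,440 Ft − 69,635 Ft = 258,805 Ft.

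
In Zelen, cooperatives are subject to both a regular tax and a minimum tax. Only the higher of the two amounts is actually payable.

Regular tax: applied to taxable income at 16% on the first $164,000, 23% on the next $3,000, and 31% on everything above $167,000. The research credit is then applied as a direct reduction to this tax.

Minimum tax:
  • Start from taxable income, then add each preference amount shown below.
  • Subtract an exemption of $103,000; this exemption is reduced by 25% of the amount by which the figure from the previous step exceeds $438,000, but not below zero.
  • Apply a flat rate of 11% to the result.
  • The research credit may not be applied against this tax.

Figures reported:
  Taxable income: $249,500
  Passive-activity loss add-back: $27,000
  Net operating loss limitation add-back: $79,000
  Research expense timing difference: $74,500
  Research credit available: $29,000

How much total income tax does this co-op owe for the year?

Regular tax:
  $164,000 × 16% = $26,240
  $3,000 × 23% = $690
  $82,500 × 31% = $25,575
  → $52,505
  Less research credit $29,000 → $23,505

Minimum tax:
  Adjusted income: $249,500 + $27,000 + $79,000 + $74,500 = $430,000
  Exemption: $430,000 ≤ $438,000, so full $103,000 applies
  Base: $430,000 − $103,000 = $327,000
  $327,000 × 11% = $35,970

$35,970 > $23,505, so the minimum tax is the binding amount.

$35,970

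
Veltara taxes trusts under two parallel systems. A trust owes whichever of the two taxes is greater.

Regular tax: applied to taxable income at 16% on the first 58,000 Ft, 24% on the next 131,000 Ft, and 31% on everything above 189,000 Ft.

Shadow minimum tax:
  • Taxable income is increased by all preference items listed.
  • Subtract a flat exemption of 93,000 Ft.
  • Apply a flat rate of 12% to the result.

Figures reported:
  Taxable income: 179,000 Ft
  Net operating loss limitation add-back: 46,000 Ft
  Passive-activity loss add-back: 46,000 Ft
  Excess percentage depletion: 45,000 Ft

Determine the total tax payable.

Shadow minimum tax:
  Adjusted income: 179,000 Ft + 46,000 Ft + 46,000 Ft + 45,000 Ft = 316,000 Ft
  Less exemption 93,000 Ft → base 223,000 Ft
  223,000 Ft × 12% = 26,760 Ft

Regular tax:
  58,000 Ft × 16% = 9,280 Ft
  121,000 Ft × 24% = 29,040 Ft
  → 38,320 Ft

38,320 Ft > 26,760 Ft, so the regular tax governs.

38,320 Ft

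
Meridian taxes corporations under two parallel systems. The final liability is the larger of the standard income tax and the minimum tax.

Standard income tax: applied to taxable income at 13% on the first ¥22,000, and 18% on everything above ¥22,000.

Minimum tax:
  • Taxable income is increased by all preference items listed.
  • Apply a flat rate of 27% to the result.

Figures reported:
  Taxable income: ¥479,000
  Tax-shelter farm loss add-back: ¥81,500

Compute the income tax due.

¥151,335

Standard income tax:
  ¥22,000 × 13% = ¥2,860
  ¥457,000 × 18% = ¥82,260
  → ¥85,120

Minimum tax:
  Adjusted income: ¥479,000 + ¥81,500 = ¥560,500
  ¥560,500 × 27% = ¥151,335

¥151,335 > ¥85,120, so the minimum tax is the binding amount.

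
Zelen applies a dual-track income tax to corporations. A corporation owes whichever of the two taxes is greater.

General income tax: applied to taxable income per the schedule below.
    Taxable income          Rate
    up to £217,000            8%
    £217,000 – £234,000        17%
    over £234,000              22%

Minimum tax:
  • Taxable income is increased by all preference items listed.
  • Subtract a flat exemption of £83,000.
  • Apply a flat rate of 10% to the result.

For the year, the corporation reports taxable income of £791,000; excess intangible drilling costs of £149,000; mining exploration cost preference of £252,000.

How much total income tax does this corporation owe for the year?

General income tax:
  £217,000 × 8% = £17,360
  £17,000 × 17% = £2,890
  £557,000 × 22% = £122,540
  → £142,790

Minimum tax:
  Adjusted income: £791,000 + £149,000 + £252,000 = £1,192,000
  Less exemption £83,000 → base £1,109,000
  £1,109,000 × 10% = £110,900

£142,790 > £110,900, so the general income tax governs.

£142,790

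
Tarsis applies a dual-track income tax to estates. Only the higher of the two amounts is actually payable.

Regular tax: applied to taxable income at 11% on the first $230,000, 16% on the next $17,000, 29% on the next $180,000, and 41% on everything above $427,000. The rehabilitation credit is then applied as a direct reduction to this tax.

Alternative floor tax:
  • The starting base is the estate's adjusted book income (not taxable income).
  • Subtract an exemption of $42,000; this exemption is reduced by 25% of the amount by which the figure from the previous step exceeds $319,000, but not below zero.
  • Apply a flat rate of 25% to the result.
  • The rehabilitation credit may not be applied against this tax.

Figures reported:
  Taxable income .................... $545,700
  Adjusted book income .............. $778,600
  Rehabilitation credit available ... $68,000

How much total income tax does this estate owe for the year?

$194,650

Regular tax:
  $230,000 × 11% = $25,300
  $17,000 × 16% = $2,720
  $180,000 × 29% = $52,200
  $118,700 × 41% = $48,667
  → $128,887
  Less rehabilitation credit $68,000 → $60,887

Alternative floor tax:
  Base (adjusted book income): $778,600
  Exemption: 25% × ($778,600 − $319,000) = $114,900 ≥ $42,000, so the exemption is fully phased out
  Base: $778,600 − $0 = $778,600
  $778,600 × 25% = $194,650

$194,650 > $60,887, so the alternative floor tax is the binding amount.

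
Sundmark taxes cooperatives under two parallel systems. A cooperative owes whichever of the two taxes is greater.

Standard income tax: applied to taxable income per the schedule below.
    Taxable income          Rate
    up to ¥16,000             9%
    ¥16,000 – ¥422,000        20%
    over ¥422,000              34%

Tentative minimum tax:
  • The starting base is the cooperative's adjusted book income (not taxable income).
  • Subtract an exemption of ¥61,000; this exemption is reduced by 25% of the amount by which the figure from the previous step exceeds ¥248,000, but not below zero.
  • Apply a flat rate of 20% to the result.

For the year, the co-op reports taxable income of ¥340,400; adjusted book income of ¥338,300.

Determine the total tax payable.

¥66,320

Tentative minimum tax:
  Base (adjusted book income): ¥338,300
  Exemption: ¥61,000 − 25% × (¥338,300 − ¥248,000) = ¥61,000 − ¥22,575 = ¥38,425
  Base: ¥338,300 − ¥38,425 = ¥299,875
  ¥299,875 × 20% = ¥59,975

Standard income tax:
  ¥16,000 × 9% = ¥1,440
  ¥324,400 × 20% = ¥64,880
  → ¥66,320

¥66,320 > ¥59,975, so the standard income tax governs.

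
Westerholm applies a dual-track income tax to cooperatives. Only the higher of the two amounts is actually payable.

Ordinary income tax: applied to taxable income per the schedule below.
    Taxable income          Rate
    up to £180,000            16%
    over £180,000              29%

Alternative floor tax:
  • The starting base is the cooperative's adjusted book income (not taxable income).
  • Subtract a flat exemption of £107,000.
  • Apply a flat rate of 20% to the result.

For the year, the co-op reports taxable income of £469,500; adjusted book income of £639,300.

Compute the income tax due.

Ordinary income tax:
  £180,000 × 16% = £28,800
  £289,500 × 29% = £83,955
  → £112,755

Alternative floor tax:
  Base (adjusted book income): £639,300
  Less exemption £107,000 → base £532,300
  £532,300 × 20% = £106,460

£112,755 > £106,460, so the ordinary income tax governs.

£112,755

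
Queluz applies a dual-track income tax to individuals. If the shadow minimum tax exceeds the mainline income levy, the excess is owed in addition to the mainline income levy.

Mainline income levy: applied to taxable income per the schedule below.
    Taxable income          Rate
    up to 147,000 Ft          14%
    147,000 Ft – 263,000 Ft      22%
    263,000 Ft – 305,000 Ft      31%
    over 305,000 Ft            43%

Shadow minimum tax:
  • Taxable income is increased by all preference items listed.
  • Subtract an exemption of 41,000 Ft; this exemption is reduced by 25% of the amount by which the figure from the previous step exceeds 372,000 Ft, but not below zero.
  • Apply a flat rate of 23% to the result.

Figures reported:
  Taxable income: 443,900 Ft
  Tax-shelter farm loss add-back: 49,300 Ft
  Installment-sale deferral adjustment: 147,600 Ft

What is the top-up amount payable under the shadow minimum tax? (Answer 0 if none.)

28,537 Ft

Mainline income levy:
  147,000 Ft × 14% = 20,580 Ft
  116,000 Ft × 22% = 25,520 Ft
  42,000 Ft × 31% = 13,020 Ft
  138,900 Ft × 43% = 59,727 Ft
  → 118,847 Ft

Shadow minimum tax:
  Adjusted income: 443,900 Ft + 49,300 Ft + 147,600 Ft = 640,800 Ft
  Exemption: 25% × (640,800 Ft − 372,000 Ft) = 67,200 Ft ≥ 41,000 Ft, so the exemption is fully phased out
  Base: 640,800 Ft − 0 Ft = 640,800 Ft
  640,800 Ft × 23% = 147,384 Ft

Excess of shadow minimum tax over mainline income levy: 147,384 Ft − 118,847 Ft = 28,537 Ft.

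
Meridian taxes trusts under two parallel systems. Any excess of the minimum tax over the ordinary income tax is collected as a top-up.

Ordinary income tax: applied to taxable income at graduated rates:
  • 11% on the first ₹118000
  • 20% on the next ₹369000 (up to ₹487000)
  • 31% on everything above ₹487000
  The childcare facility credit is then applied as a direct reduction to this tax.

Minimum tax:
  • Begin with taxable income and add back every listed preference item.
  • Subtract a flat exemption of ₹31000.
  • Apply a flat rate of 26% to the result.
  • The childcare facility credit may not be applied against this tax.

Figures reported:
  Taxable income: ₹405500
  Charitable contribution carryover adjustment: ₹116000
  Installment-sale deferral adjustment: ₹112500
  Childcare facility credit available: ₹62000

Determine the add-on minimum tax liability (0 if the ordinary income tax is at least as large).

Minimum tax:
  Adjusted income: ₹405500 + ₹116000 + ₹112500 = ₹634000
  Less exemption ₹31000 → base ₹603000
  ₹603000 × 26% = ₹156780

Ordinary income tax:
  ₹118000 × 11% = ₹12980
  ₹287500 × 20% = ₹57500
  → ₹70480
  Less childcare facility credit ₹62000 → ₹8480

Excess of minimum tax over ordinary income tax: ₹156780 − ₹8480 = ₹148300.

₹148300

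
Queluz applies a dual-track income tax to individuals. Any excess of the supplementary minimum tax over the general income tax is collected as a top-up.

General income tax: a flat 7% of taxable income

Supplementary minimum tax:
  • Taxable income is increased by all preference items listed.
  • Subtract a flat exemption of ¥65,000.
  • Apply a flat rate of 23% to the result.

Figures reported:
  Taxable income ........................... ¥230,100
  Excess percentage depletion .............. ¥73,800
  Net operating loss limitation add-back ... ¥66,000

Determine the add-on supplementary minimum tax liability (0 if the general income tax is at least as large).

¥54,020

Supplementary minimum tax:
  Adjusted income: ¥230,100 + ¥73,800 + ¥66,000 = ¥369,900
  Less exemption ¥65,000 → base ¥304,900
  ¥304,900 × 23% = ¥70,127

General income tax:
  ¥230,100 × 7% = ¥16,107

Excess of supplementary minimum tax over general income tax: ¥70,127 − ¥16,107 = ¥54,020.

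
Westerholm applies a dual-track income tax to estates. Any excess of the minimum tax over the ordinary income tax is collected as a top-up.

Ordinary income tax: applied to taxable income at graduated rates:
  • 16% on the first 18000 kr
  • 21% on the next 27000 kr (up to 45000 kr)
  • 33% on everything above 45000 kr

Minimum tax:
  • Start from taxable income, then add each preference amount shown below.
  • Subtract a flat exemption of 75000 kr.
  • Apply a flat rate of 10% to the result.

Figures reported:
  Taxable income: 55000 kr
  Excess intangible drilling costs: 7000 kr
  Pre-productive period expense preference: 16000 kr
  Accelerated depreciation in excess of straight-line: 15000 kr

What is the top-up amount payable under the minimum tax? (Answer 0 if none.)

Minimum tax:
  Adjusted income: 55000 kr + 7000 kr + 16000 kr + 15000 kr = 93000 kr
  Less exemption 75000 kr → base 18000 kr
  18000 kr × 10% = 1800 kr

Ordinary income tax:
  18000 kr × 16% = 2880 kr
  27000 kr × 21% = 5670 kr
  10000 kr × 33% = 3300 kr
  → 11850 kr

1800 kr ≤ 11850 kr, so no add-on is due.

0 kr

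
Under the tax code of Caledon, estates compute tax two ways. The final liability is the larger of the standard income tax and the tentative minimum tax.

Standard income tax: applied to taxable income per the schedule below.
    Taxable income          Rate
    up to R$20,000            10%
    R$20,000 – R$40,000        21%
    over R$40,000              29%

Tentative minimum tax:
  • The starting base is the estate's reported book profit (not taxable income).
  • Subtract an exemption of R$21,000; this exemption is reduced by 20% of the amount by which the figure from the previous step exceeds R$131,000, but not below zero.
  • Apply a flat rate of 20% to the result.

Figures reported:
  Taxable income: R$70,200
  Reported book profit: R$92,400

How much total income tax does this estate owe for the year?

R$14,958

Standard income tax:
  R$20,000 × 10% = R$2,000
  R$20,000 × 21% = R$4,200
  R$30,200 × 29% = R$8,758
  → R$14,958

Tentative minimum tax:
  Base (reported book profit): R$92,400
  Exemption: R$92,400 ≤ R$131,000, so full R$21,000 applies
  Base: R$92,400 − R$21,000 = R$71,400
  R$71,400 × 20% = R$14,280

R$14,958 > R$14,280, so the standard income tax governs.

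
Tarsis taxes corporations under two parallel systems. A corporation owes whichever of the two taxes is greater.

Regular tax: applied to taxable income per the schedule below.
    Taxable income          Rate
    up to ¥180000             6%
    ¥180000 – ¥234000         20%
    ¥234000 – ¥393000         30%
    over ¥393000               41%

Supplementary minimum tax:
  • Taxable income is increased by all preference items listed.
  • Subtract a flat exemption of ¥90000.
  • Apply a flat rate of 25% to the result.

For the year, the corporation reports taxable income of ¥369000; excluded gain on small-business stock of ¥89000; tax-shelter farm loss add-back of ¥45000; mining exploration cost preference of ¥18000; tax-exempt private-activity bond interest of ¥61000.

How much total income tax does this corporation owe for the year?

¥123000

Regular tax:
  ¥180000 × 6% = ¥10800
  ¥54000 × 20% = ¥10800
  ¥135000 × 30% = ¥40500
  → ¥62100

Supplementary minimum tax:
  Adjusted income: ¥369000 + ¥89000 + ¥45000 + ¥18000 + ¥61000 = ¥582000
  Less exemption ¥90000 → base ¥492000
  ¥492000 × 25% = ¥123000

¥123000 > ¥62100, so the supplementary minimum tax is the binding amount.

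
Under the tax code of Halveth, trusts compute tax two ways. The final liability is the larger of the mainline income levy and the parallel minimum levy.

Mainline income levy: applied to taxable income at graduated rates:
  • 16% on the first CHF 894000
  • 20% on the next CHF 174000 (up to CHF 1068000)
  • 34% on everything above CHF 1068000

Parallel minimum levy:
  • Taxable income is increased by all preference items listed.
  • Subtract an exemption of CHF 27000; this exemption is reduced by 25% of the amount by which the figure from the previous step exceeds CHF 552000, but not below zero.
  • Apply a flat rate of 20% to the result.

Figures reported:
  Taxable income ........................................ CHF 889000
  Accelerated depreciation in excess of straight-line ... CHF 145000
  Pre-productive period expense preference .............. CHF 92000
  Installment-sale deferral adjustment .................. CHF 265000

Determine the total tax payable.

Mainline income levy:
  CHF 889000 × 16% = CHF 142240

Parallel minimum levy:
  Adjusted income: CHF 889000 + CHF 145000 + CHF 92000 + CHF 265000 = CHF 1391000
  Exemption: 25% × (CHF 1391000 − CHF 552000) = CHF 209750 ≥ CHF 27000, so the exemption is fully phased out
  Base: CHF 1391000 − CHF 0 = CHF 1391000
  CHF 1391000 × 20% = CHF 278200

CHF 278200 > CHF 142240, so the parallel minimum levy is the binding amount.

CHF 278200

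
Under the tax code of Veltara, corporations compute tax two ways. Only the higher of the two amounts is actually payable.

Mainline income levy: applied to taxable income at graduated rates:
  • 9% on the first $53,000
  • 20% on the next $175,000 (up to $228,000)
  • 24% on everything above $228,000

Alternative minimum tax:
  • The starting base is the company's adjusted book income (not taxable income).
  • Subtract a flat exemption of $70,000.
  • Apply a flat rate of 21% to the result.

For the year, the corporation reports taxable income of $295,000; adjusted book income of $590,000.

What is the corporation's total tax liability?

$109,200

Alternative minimum tax:
  Base (adjusted book income): $590,000
  Less exemption $70,000 → base $520,000
  $520,000 × 21% = $109,200

Mainline income levy:
  $53,000 × 9% = $4,770
  $175,000 × 20% = $35,000
  $67,000 × 24% = $16,080
  → $55,850

$109,200 > $55,850, so the alternative minimum tax is the binding amount.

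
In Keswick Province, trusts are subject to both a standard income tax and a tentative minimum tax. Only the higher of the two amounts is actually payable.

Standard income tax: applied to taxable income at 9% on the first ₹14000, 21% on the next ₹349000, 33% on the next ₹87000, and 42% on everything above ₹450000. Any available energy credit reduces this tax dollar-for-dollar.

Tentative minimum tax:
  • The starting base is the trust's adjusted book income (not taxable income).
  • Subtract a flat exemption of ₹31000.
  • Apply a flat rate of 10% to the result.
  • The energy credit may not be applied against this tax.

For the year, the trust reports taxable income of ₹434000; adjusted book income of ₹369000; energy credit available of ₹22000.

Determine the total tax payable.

₹75980

Tentative minimum tax:
  Base (adjusted book income): ₹369000
  Less exemption ₹31000 → base ₹338000
  ₹338000 × 10% = ₹33800

Standard income tax:
  ₹14000 × 9% = ₹1260
  ₹349000 × 21% = ₹73290
  ₹71000 × 33% = ₹23430
  → ₹97980
  Less energy credit ₹22000 → ₹75980

₹75980 > ₹33800, so the standard income tax governs.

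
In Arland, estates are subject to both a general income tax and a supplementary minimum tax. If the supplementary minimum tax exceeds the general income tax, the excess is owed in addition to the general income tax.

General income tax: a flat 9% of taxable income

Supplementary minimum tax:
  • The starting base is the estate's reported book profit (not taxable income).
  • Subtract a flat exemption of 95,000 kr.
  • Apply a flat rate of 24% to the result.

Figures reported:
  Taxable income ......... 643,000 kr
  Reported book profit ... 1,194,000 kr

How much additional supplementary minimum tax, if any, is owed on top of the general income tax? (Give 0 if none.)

205,890 kr

Supplementary minimum tax:
  Base (reported book profit): 1,194,000 kr
  Less exemption 95,000 kr → base 1,099,000 kr
  1,099,000 kr × 24% = 263,760 kr

General income tax:
  643,000 kr × 9% = 57,870 kr

Excess of supplementary minimum tax over general income tax: 263,760 kr − 57,870 kr = 205,890 kr.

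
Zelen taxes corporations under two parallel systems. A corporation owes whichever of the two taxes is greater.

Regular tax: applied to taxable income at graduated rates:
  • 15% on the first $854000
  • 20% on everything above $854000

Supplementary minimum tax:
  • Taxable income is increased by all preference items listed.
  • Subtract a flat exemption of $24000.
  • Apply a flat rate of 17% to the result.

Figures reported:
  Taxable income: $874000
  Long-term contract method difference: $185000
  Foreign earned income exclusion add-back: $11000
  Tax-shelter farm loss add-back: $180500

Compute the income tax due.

$208505

Supplementary minimum tax:
  Adjusted income: $874000 + $185000 + $11000 + $180500 = $1250500
  Less exemption $24000 → base $1226500
  $1226500 × 17% = $208505

Regular tax:
  $854000 × 15% = $128100
  $20000 × 20% = $4000
  → $132100

$208505 > $132100, so the supplementary minimum tax is the binding amount.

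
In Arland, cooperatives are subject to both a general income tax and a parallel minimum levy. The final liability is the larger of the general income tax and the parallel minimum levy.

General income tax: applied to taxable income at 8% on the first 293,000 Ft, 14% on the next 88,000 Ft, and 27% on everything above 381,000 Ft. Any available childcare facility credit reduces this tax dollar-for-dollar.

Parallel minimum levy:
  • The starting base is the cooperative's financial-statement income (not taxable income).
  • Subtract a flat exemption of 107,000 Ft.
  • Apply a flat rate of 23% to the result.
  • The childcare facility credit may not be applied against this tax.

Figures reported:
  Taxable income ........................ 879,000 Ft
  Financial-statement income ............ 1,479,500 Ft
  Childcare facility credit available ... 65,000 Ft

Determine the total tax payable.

315,675 Ft

Parallel minimum levy:
  Base (financial-statement income): 1,479,500 Ft
  Less exemption 107,000 Ft → base 1,372,500 Ft
  1,372,500 Ft × 23% = 315,675 Ft

General income tax:
  293,000 Ft × 8% = 23,440 Ft
  88,000 Ft × 14% = 12,320 Ft
  498,000 Ft × 27% = 134,460 Ft
  → 170,220 Ft
  Less childcare facility credit 65,000 Ft → 105,220 Ft

315,675 Ft > 105,220 Ft, so the parallel minimum levy is the binding amount.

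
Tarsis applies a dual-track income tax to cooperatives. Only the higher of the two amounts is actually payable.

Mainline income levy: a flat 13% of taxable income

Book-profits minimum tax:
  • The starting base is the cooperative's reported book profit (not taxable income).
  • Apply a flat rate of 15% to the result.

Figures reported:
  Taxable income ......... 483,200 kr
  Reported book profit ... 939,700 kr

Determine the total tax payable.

Book-profits minimum tax:
  Base (reported book profit): 939,700 kr
  939,700 kr × 15% = 140,955 kr

Mainline income levy:
  483,200 kr × 13% = 62,816 kr

140,955 kr > 62,816 kr, so the book-profits minimum tax is the binding amount.

140,955 kr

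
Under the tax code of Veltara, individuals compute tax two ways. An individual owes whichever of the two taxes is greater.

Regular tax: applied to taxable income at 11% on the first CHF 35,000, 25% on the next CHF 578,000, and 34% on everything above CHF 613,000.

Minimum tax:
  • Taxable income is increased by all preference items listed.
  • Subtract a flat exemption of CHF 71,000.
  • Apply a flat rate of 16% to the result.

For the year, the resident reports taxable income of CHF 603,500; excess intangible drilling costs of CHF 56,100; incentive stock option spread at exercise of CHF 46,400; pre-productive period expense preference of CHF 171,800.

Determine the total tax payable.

CHF 145,975

Minimum tax:
  Adjusted income: CHF 603,500 + CHF 56,100 + CHF 46,400 + CHF 171,800 = CHF 877,800
  Less exemption CHF 71,000 → base CHF 806,800
  CHF 806,800 × 16% = CHF 129,088

Regular tax:
  CHF 35,000 × 11% = CHF 3,850
  CHF 568,500 × 25% = CHF 142,125
  → CHF 145,975

CHF 145,975 > CHF 129,088, so the regular tax governs.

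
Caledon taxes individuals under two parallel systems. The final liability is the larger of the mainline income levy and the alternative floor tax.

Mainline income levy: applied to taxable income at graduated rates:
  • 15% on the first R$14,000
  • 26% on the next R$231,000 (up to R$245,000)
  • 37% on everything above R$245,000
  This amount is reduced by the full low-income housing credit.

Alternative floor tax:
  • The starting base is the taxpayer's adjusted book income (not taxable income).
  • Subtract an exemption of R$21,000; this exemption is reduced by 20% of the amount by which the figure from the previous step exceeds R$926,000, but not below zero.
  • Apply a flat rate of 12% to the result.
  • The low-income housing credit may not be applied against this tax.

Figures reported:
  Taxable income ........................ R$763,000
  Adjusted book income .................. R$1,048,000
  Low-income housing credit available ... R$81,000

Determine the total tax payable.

Alternative floor tax:
  Base (adjusted book income): R$1,048,000
  Exemption: 20% × (R$1,048,000 − R$926,000) = R$24,400 ≥ R$21,000, so the exemption is fully phased out
  Base: R$1,048,000 − R$0 = R$1,048,000
  R$1,048,000 × 12% = R$125,760

Mainline income levy:
  R$14,000 × 15% = R$2,100
  R$231,000 × 26% = R$60,060
  R$518,000 × 37% = R$191,660
  → R$253,820
  Less low-income housing credit R$81,000 → R$172,820

R$172,820 > R$125,760, so the mainline income levy governs.

R$172,820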